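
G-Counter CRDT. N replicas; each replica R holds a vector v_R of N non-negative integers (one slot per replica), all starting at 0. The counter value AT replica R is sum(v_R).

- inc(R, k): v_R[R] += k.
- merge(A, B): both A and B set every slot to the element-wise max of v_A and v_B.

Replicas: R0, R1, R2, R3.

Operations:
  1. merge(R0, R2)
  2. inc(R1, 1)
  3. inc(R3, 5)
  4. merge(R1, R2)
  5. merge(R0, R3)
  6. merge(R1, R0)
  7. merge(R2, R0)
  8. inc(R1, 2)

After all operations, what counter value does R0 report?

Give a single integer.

Op 1: merge R0<->R2 -> R0=(0,0,0,0) R2=(0,0,0,0)
Op 2: inc R1 by 1 -> R1=(0,1,0,0) value=1
Op 3: inc R3 by 5 -> R3=(0,0,0,5) value=5
Op 4: merge R1<->R2 -> R1=(0,1,0,0) R2=(0,1,0,0)
Op 5: merge R0<->R3 -> R0=(0,0,0,5) R3=(0,0,0,5)
Op 6: merge R1<->R0 -> R1=(0,1,0,5) R0=(0,1,0,5)
Op 7: merge R2<->R0 -> R2=(0,1,0,5) R0=(0,1,0,5)
Op 8: inc R1 by 2 -> R1=(0,3,0,5) value=8

Answer: 6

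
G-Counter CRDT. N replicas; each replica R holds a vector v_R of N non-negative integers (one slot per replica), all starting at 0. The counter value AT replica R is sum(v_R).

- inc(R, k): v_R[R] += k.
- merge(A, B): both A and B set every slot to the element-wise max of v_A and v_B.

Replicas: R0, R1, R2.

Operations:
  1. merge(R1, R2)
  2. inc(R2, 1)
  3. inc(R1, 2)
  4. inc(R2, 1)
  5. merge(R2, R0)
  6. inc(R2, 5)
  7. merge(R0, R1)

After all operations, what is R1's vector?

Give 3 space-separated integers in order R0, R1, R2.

Op 1: merge R1<->R2 -> R1=(0,0,0) R2=(0,0,0)
Op 2: inc R2 by 1 -> R2=(0,0,1) value=1
Op 3: inc R1 by 2 -> R1=(0,2,0) value=2
Op 4: inc R2 by 1 -> R2=(0,0,2) value=2
Op 5: merge R2<->R0 -> R2=(0,0,2) R0=(0,0,2)
Op 6: inc R2 by 5 -> R2=(0,0,7) value=7
Op 7: merge R0<->R1 -> R0=(0,2,2) R1=(0,2,2)

Answer: 0 2 2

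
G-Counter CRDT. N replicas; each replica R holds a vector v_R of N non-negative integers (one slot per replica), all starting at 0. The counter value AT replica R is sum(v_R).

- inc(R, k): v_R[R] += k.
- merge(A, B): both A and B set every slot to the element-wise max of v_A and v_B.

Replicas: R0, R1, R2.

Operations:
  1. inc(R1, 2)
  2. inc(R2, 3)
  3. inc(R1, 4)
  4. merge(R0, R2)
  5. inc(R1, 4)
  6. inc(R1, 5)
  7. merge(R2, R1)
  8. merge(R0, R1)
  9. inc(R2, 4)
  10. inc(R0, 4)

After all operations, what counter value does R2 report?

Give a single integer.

Answer: 22

Derivation:
Op 1: inc R1 by 2 -> R1=(0,2,0) value=2
Op 2: inc R2 by 3 -> R2=(0,0,3) value=3
Op 3: inc R1 by 4 -> R1=(0,6,0) value=6
Op 4: merge R0<->R2 -> R0=(0,0,3) R2=(0,0,3)
Op 5: inc R1 by 4 -> R1=(0,10,0) value=10
Op 6: inc R1 by 5 -> R1=(0,15,0) value=15
Op 7: merge R2<->R1 -> R2=(0,15,3) R1=(0,15,3)
Op 8: merge R0<->R1 -> R0=(0,15,3) R1=(0,15,3)
Op 9: inc R2 by 4 -> R2=(0,15,7) value=22
Op 10: inc R0 by 4 -> R0=(4,15,3) value=22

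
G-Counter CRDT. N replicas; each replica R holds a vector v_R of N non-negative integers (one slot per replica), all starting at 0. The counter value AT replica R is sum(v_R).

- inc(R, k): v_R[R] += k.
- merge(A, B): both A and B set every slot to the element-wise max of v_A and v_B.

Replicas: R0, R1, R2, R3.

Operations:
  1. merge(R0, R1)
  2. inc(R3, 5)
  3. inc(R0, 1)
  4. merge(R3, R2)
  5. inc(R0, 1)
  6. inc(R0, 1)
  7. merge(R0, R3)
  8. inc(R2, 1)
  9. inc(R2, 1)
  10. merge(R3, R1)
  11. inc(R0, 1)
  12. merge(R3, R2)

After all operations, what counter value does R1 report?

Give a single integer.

Op 1: merge R0<->R1 -> R0=(0,0,0,0) R1=(0,0,0,0)
Op 2: inc R3 by 5 -> R3=(0,0,0,5) value=5
Op 3: inc R0 by 1 -> R0=(1,0,0,0) value=1
Op 4: merge R3<->R2 -> R3=(0,0,0,5) R2=(0,0,0,5)
Op 5: inc R0 by 1 -> R0=(2,0,0,0) value=2
Op 6: inc R0 by 1 -> R0=(3,0,0,0) value=3
Op 7: merge R0<->R3 -> R0=(3,0,0,5) R3=(3,0,0,5)
Op 8: inc R2 by 1 -> R2=(0,0,1,5) value=6
Op 9: inc R2 by 1 -> R2=(0,0,2,5) value=7
Op 10: merge R3<->R1 -> R3=(3,0,0,5) R1=(3,0,0,5)
Op 11: inc R0 by 1 -> R0=(4,0,0,5) value=9
Op 12: merge R3<->R2 -> R3=(3,0,2,5) R2=(3,0,2,5)

Answer: 8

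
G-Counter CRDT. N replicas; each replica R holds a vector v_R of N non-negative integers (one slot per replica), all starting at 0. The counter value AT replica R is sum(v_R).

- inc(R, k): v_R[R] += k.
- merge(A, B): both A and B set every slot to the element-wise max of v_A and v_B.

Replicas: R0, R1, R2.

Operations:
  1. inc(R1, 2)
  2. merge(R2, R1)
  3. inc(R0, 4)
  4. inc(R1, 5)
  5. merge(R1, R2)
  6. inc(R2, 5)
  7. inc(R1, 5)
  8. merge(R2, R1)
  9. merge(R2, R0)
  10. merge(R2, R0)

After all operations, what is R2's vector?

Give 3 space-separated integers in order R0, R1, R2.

Op 1: inc R1 by 2 -> R1=(0,2,0) value=2
Op 2: merge R2<->R1 -> R2=(0,2,0) R1=(0,2,0)
Op 3: inc R0 by 4 -> R0=(4,0,0) value=4
Op 4: inc R1 by 5 -> R1=(0,7,0) value=7
Op 5: merge R1<->R2 -> R1=(0,7,0) R2=(0,7,0)
Op 6: inc R2 by 5 -> R2=(0,7,5) value=12
Op 7: inc R1 by 5 -> R1=(0,12,0) value=12
Op 8: merge R2<->R1 -> R2=(0,12,5) R1=(0,12,5)
Op 9: merge R2<->R0 -> R2=(4,12,5) R0=(4,12,5)
Op 10: merge R2<->R0 -> R2=(4,12,5) R0=(4,12,5)

Answer: 4 12 5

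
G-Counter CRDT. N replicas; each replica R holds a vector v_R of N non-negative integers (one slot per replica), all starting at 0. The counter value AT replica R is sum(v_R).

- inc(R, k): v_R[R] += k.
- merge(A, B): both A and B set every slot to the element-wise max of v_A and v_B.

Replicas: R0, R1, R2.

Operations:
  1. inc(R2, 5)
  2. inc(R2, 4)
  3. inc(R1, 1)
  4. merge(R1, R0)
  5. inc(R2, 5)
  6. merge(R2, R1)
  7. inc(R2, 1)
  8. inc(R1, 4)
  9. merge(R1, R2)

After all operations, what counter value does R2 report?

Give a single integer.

Answer: 20

Derivation:
Op 1: inc R2 by 5 -> R2=(0,0,5) value=5
Op 2: inc R2 by 4 -> R2=(0,0,9) value=9
Op 3: inc R1 by 1 -> R1=(0,1,0) value=1
Op 4: merge R1<->R0 -> R1=(0,1,0) R0=(0,1,0)
Op 5: inc R2 by 5 -> R2=(0,0,14) value=14
Op 6: merge R2<->R1 -> R2=(0,1,14) R1=(0,1,14)
Op 7: inc R2 by 1 -> R2=(0,1,15) value=16
Op 8: inc R1 by 4 -> R1=(0,5,14) value=19
Op 9: merge R1<->R2 -> R1=(0,5,15) R2=(0,5,15)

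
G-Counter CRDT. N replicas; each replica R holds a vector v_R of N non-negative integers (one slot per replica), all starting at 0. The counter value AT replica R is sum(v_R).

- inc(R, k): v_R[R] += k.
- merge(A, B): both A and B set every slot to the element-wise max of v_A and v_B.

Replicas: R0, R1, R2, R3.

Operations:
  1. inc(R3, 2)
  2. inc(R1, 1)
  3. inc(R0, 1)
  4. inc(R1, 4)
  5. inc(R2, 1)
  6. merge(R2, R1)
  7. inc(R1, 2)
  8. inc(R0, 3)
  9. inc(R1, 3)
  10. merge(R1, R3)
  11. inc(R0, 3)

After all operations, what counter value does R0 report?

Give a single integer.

Op 1: inc R3 by 2 -> R3=(0,0,0,2) value=2
Op 2: inc R1 by 1 -> R1=(0,1,0,0) value=1
Op 3: inc R0 by 1 -> R0=(1,0,0,0) value=1
Op 4: inc R1 by 4 -> R1=(0,5,0,0) value=5
Op 5: inc R2 by 1 -> R2=(0,0,1,0) value=1
Op 6: merge R2<->R1 -> R2=(0,5,1,0) R1=(0,5,1,0)
Op 7: inc R1 by 2 -> R1=(0,7,1,0) value=8
Op 8: inc R0 by 3 -> R0=(4,0,0,0) value=4
Op 9: inc R1 by 3 -> R1=(0,10,1,0) value=11
Op 10: merge R1<->R3 -> R1=(0,10,1,2) R3=(0,10,1,2)
Op 11: inc R0 by 3 -> R0=(7,0,0,0) value=7

Answer: 7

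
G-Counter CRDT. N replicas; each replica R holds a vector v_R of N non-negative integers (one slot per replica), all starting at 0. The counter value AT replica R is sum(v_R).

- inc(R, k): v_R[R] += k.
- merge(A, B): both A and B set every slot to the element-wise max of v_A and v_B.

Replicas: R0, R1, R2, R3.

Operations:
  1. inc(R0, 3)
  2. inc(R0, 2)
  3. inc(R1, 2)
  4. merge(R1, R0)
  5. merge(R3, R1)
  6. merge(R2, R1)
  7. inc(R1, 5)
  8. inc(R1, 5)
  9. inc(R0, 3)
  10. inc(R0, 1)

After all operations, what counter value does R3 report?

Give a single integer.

Op 1: inc R0 by 3 -> R0=(3,0,0,0) value=3
Op 2: inc R0 by 2 -> R0=(5,0,0,0) value=5
Op 3: inc R1 by 2 -> R1=(0,2,0,0) value=2
Op 4: merge R1<->R0 -> R1=(5,2,0,0) R0=(5,2,0,0)
Op 5: merge R3<->R1 -> R3=(5,2,0,0) R1=(5,2,0,0)
Op 6: merge R2<->R1 -> R2=(5,2,0,0) R1=(5,2,0,0)
Op 7: inc R1 by 5 -> R1=(5,7,0,0) value=12
Op 8: inc R1 by 5 -> R1=(5,12,0,0) value=17
Op 9: inc R0 by 3 -> R0=(8,2,0,0) value=10
Op 10: inc R0 by 1 -> R0=(9,2,0,0) value=11

Answer: 7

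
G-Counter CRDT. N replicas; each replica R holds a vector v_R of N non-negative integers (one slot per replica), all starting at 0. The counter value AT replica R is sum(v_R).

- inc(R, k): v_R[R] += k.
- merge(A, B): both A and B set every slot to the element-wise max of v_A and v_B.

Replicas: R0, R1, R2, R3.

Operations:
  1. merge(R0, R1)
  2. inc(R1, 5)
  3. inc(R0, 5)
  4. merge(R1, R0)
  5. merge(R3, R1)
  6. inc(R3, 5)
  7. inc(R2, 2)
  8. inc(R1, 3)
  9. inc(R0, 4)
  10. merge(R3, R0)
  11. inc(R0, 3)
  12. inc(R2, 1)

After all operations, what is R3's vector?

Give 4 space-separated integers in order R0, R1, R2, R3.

Op 1: merge R0<->R1 -> R0=(0,0,0,0) R1=(0,0,0,0)
Op 2: inc R1 by 5 -> R1=(0,5,0,0) value=5
Op 3: inc R0 by 5 -> R0=(5,0,0,0) value=5
Op 4: merge R1<->R0 -> R1=(5,5,0,0) R0=(5,5,0,0)
Op 5: merge R3<->R1 -> R3=(5,5,0,0) R1=(5,5,0,0)
Op 6: inc R3 by 5 -> R3=(5,5,0,5) value=15
Op 7: inc R2 by 2 -> R2=(0,0,2,0) value=2
Op 8: inc R1 by 3 -> R1=(5,8,0,0) value=13
Op 9: inc R0 by 4 -> R0=(9,5,0,0) value=14
Op 10: merge R3<->R0 -> R3=(9,5,0,5) R0=(9,5,0,5)
Op 11: inc R0 by 3 -> R0=(12,5,0,5) value=22
Op 12: inc R2 by 1 -> R2=(0,0,3,0) value=3

Answer: 9 5 0 5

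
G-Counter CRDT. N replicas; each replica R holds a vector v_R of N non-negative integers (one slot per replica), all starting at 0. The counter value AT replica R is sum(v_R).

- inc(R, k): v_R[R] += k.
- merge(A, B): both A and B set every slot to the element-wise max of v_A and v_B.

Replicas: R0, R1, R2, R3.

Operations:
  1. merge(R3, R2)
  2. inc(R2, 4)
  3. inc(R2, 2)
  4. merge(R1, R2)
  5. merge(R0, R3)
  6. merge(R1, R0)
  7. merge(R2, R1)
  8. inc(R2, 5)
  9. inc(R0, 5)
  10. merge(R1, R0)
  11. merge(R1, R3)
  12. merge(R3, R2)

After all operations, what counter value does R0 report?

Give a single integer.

Answer: 11

Derivation:
Op 1: merge R3<->R2 -> R3=(0,0,0,0) R2=(0,0,0,0)
Op 2: inc R2 by 4 -> R2=(0,0,4,0) value=4
Op 3: inc R2 by 2 -> R2=(0,0,6,0) value=6
Op 4: merge R1<->R2 -> R1=(0,0,6,0) R2=(0,0,6,0)
Op 5: merge R0<->R3 -> R0=(0,0,0,0) R3=(0,0,0,0)
Op 6: merge R1<->R0 -> R1=(0,0,6,0) R0=(0,0,6,0)
Op 7: merge R2<->R1 -> R2=(0,0,6,0) R1=(0,0,6,0)
Op 8: inc R2 by 5 -> R2=(0,0,11,0) value=11
Op 9: inc R0 by 5 -> R0=(5,0,6,0) value=11
Op 10: merge R1<->R0 -> R1=(5,0,6,0) R0=(5,0,6,0)
Op 11: merge R1<->R3 -> R1=(5,0,6,0) R3=(5,0,6,0)
Op 12: merge R3<->R2 -> R3=(5,0,11,0) R2=(5,0,11,0)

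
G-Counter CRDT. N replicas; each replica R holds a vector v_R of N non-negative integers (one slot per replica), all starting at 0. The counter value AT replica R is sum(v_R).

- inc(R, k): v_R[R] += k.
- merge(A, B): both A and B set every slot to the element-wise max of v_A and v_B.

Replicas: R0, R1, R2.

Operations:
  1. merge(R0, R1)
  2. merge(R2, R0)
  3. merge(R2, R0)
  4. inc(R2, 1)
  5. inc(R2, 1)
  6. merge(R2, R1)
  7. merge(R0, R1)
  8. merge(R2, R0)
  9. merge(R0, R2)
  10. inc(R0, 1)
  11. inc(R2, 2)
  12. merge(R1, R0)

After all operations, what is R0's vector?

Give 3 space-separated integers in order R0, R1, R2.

Answer: 1 0 2

Derivation:
Op 1: merge R0<->R1 -> R0=(0,0,0) R1=(0,0,0)
Op 2: merge R2<->R0 -> R2=(0,0,0) R0=(0,0,0)
Op 3: merge R2<->R0 -> R2=(0,0,0) R0=(0,0,0)
Op 4: inc R2 by 1 -> R2=(0,0,1) value=1
Op 5: inc R2 by 1 -> R2=(0,0,2) value=2
Op 6: merge R2<->R1 -> R2=(0,0,2) R1=(0,0,2)
Op 7: merge R0<->R1 -> R0=(0,0,2) R1=(0,0,2)
Op 8: merge R2<->R0 -> R2=(0,0,2) R0=(0,0,2)
Op 9: merge R0<->R2 -> R0=(0,0,2) R2=(0,0,2)
Op 10: inc R0 by 1 -> R0=(1,0,2) value=3
Op 11: inc R2 by 2 -> R2=(0,0,4) value=4
Op 12: merge R1<->R0 -> R1=(1,0,2) R0=(1,0,2)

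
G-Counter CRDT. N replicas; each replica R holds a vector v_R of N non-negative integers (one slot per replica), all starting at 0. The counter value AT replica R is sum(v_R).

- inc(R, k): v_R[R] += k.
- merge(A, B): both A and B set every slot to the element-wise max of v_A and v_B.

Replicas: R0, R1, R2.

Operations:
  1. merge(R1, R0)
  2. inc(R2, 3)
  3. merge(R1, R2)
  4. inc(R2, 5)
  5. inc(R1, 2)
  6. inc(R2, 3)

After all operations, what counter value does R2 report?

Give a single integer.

Op 1: merge R1<->R0 -> R1=(0,0,0) R0=(0,0,0)
Op 2: inc R2 by 3 -> R2=(0,0,3) value=3
Op 3: merge R1<->R2 -> R1=(0,0,3) R2=(0,0,3)
Op 4: inc R2 by 5 -> R2=(0,0,8) value=8
Op 5: inc R1 by 2 -> R1=(0,2,3) value=5
Op 6: inc R2 by 3 -> R2=(0,0,11) value=11

Answer: 11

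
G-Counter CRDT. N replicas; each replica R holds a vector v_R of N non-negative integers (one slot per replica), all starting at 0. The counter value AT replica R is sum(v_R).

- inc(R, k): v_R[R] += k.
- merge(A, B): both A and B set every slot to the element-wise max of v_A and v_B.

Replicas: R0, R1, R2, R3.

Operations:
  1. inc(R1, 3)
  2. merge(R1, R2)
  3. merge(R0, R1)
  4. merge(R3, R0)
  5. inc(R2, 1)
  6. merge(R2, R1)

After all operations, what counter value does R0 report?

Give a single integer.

Op 1: inc R1 by 3 -> R1=(0,3,0,0) value=3
Op 2: merge R1<->R2 -> R1=(0,3,0,0) R2=(0,3,0,0)
Op 3: merge R0<->R1 -> R0=(0,3,0,0) R1=(0,3,0,0)
Op 4: merge R3<->R0 -> R3=(0,3,0,0) R0=(0,3,0,0)
Op 5: inc R2 by 1 -> R2=(0,3,1,0) value=4
Op 6: merge R2<->R1 -> R2=(0,3,1,0) R1=(0,3,1,0)

Answer: 3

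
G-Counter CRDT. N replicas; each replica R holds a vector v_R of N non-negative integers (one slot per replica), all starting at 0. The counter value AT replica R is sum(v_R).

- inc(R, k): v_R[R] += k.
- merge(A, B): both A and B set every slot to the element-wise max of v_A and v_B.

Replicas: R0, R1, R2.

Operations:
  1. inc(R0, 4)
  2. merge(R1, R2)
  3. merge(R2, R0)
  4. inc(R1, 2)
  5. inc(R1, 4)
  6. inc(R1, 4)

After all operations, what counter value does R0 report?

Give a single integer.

Op 1: inc R0 by 4 -> R0=(4,0,0) value=4
Op 2: merge R1<->R2 -> R1=(0,0,0) R2=(0,0,0)
Op 3: merge R2<->R0 -> R2=(4,0,0) R0=(4,0,0)
Op 4: inc R1 by 2 -> R1=(0,2,0) value=2
Op 5: inc R1 by 4 -> R1=(0,6,0) value=6
Op 6: inc R1 by 4 -> R1=(0,10,0) value=10

Answer: 4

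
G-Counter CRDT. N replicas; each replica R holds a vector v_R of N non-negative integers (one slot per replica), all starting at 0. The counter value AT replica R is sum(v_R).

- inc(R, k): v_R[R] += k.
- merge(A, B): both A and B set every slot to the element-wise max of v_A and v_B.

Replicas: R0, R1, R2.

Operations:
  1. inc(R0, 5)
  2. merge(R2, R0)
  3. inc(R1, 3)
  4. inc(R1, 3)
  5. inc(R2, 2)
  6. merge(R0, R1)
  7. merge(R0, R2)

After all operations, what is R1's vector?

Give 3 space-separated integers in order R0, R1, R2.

Op 1: inc R0 by 5 -> R0=(5,0,0) value=5
Op 2: merge R2<->R0 -> R2=(5,0,0) R0=(5,0,0)
Op 3: inc R1 by 3 -> R1=(0,3,0) value=3
Op 4: inc R1 by 3 -> R1=(0,6,0) value=6
Op 5: inc R2 by 2 -> R2=(5,0,2) value=7
Op 6: merge R0<->R1 -> R0=(5,6,0) R1=(5,6,0)
Op 7: merge R0<->R2 -> R0=(5,6,2) R2=(5,6,2)

Answer: 5 6 0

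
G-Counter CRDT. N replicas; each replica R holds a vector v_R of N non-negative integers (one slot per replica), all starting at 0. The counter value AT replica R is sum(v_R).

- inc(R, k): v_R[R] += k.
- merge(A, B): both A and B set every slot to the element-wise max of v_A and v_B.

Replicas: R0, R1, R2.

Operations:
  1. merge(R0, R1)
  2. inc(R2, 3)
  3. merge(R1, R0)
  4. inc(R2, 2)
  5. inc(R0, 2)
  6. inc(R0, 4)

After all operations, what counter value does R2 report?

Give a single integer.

Answer: 5

Derivation:
Op 1: merge R0<->R1 -> R0=(0,0,0) R1=(0,0,0)
Op 2: inc R2 by 3 -> R2=(0,0,3) value=3
Op 3: merge R1<->R0 -> R1=(0,0,0) R0=(0,0,0)
Op 4: inc R2 by 2 -> R2=(0,0,5) value=5
Op 5: inc R0 by 2 -> R0=(2,0,0) value=2
Op 6: inc R0 by 4 -> R0=(6,0,0) value=6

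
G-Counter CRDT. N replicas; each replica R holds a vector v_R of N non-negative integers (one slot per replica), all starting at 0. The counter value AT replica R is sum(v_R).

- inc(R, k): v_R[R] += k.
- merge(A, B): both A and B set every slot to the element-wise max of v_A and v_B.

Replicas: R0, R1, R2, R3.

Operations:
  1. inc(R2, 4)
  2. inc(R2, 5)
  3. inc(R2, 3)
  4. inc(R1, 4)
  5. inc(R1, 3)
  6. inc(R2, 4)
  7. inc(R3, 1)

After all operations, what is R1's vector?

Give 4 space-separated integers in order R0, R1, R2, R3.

Answer: 0 7 0 0

Derivation:
Op 1: inc R2 by 4 -> R2=(0,0,4,0) value=4
Op 2: inc R2 by 5 -> R2=(0,0,9,0) value=9
Op 3: inc R2 by 3 -> R2=(0,0,12,0) value=12
Op 4: inc R1 by 4 -> R1=(0,4,0,0) value=4
Op 5: inc R1 by 3 -> R1=(0,7,0,0) value=7
Op 6: inc R2 by 4 -> R2=(0,0,16,0) value=16
Op 7: inc R3 by 1 -> R3=(0,0,0,1) value=1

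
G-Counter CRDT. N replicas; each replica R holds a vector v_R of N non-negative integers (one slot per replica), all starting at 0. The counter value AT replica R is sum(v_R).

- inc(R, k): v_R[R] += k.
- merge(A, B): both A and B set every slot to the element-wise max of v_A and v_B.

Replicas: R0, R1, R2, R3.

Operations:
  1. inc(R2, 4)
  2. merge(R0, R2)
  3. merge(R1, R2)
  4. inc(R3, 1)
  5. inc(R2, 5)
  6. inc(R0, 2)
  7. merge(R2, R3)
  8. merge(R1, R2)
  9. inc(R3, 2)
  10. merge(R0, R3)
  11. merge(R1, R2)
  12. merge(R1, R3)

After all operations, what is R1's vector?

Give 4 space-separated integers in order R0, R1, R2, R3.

Answer: 2 0 9 3

Derivation:
Op 1: inc R2 by 4 -> R2=(0,0,4,0) value=4
Op 2: merge R0<->R2 -> R0=(0,0,4,0) R2=(0,0,4,0)
Op 3: merge R1<->R2 -> R1=(0,0,4,0) R2=(0,0,4,0)
Op 4: inc R3 by 1 -> R3=(0,0,0,1) value=1
Op 5: inc R2 by 5 -> R2=(0,0,9,0) value=9
Op 6: inc R0 by 2 -> R0=(2,0,4,0) value=6
Op 7: merge R2<->R3 -> R2=(0,0,9,1) R3=(0,0,9,1)
Op 8: merge R1<->R2 -> R1=(0,0,9,1) R2=(0,0,9,1)
Op 9: inc R3 by 2 -> R3=(0,0,9,3) value=12
Op 10: merge R0<->R3 -> R0=(2,0,9,3) R3=(2,0,9,3)
Op 11: merge R1<->R2 -> R1=(0,0,9,1) R2=(0,0,9,1)
Op 12: merge R1<->R3 -> R1=(2,0,9,3) R3=(2,0,9,3)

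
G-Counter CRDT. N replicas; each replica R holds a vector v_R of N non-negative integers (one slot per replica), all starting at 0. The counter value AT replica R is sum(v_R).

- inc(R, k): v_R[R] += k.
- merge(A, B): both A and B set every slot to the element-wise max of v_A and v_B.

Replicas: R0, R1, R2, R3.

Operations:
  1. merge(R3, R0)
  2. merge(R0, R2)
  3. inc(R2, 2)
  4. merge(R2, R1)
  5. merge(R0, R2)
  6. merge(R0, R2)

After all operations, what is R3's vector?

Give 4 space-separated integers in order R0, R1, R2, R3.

Answer: 0 0 0 0

Derivation:
Op 1: merge R3<->R0 -> R3=(0,0,0,0) R0=(0,0,0,0)
Op 2: merge R0<->R2 -> R0=(0,0,0,0) R2=(0,0,0,0)
Op 3: inc R2 by 2 -> R2=(0,0,2,0) value=2
Op 4: merge R2<->R1 -> R2=(0,0,2,0) R1=(0,0,2,0)
Op 5: merge R0<->R2 -> R0=(0,0,2,0) R2=(0,0,2,0)
Op 6: merge R0<->R2 -> R0=(0,0,2,0) R2=(0,0,2,0)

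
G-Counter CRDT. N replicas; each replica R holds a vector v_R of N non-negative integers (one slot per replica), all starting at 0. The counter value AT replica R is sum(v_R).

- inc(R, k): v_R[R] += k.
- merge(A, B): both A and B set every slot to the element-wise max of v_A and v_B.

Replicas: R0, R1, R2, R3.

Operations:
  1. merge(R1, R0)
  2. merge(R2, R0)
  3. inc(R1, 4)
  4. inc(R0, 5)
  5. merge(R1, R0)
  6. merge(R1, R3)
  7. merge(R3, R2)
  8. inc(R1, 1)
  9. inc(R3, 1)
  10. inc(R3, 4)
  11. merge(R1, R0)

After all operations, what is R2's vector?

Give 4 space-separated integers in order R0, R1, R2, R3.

Answer: 5 4 0 0

Derivation:
Op 1: merge R1<->R0 -> R1=(0,0,0,0) R0=(0,0,0,0)
Op 2: merge R2<->R0 -> R2=(0,0,0,0) R0=(0,0,0,0)
Op 3: inc R1 by 4 -> R1=(0,4,0,0) value=4
Op 4: inc R0 by 5 -> R0=(5,0,0,0) value=5
Op 5: merge R1<->R0 -> R1=(5,4,0,0) R0=(5,4,0,0)
Op 6: merge R1<->R3 -> R1=(5,4,0,0) R3=(5,4,0,0)
Op 7: merge R3<->R2 -> R3=(5,4,0,0) R2=(5,4,0,0)
Op 8: inc R1 by 1 -> R1=(5,5,0,0) value=10
Op 9: inc R3 by 1 -> R3=(5,4,0,1) value=10
Op 10: inc R3 by 4 -> R3=(5,4,0,5) value=14
Op 11: merge R1<->R0 -> R1=(5,5,0,0) R0=(5,5,0,0)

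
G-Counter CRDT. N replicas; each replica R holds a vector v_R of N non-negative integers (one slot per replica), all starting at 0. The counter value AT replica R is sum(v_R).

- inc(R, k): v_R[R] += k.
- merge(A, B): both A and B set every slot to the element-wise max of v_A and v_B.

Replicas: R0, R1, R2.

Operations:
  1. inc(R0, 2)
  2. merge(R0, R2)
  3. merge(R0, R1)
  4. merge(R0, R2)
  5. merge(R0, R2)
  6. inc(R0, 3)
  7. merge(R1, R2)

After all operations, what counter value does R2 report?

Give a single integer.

Op 1: inc R0 by 2 -> R0=(2,0,0) value=2
Op 2: merge R0<->R2 -> R0=(2,0,0) R2=(2,0,0)
Op 3: merge R0<->R1 -> R0=(2,0,0) R1=(2,0,0)
Op 4: merge R0<->R2 -> R0=(2,0,0) R2=(2,0,0)
Op 5: merge R0<->R2 -> R0=(2,0,0) R2=(2,0,0)
Op 6: inc R0 by 3 -> R0=(5,0,0) value=5
Op 7: merge R1<->R2 -> R1=(2,0,0) R2=(2,0,0)

Answer: 2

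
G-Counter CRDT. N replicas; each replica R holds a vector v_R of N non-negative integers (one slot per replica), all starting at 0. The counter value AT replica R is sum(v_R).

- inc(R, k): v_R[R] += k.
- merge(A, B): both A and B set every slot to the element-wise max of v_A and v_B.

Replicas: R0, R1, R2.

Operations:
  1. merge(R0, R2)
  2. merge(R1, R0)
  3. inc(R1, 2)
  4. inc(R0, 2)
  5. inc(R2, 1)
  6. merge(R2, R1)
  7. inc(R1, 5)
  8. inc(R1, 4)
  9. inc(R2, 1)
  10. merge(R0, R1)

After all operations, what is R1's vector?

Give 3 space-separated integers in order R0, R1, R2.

Answer: 2 11 1

Derivation:
Op 1: merge R0<->R2 -> R0=(0,0,0) R2=(0,0,0)
Op 2: merge R1<->R0 -> R1=(0,0,0) R0=(0,0,0)
Op 3: inc R1 by 2 -> R1=(0,2,0) value=2
Op 4: inc R0 by 2 -> R0=(2,0,0) value=2
Op 5: inc R2 by 1 -> R2=(0,0,1) value=1
Op 6: merge R2<->R1 -> R2=(0,2,1) R1=(0,2,1)
Op 7: inc R1 by 5 -> R1=(0,7,1) value=8
Op 8: inc R1 by 4 -> R1=(0,11,1) value=12
Op 9: inc R2 by 1 -> R2=(0,2,2) value=4
Op 10: merge R0<->R1 -> R0=(2,11,1) R1=(2,11,1)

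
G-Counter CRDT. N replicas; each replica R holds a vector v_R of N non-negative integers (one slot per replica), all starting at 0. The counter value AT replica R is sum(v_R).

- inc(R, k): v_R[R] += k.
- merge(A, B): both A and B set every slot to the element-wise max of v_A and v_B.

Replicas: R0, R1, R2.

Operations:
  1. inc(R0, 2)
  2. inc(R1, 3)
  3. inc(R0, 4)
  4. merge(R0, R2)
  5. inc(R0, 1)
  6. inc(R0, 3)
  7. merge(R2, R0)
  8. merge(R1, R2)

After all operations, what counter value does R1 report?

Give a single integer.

Op 1: inc R0 by 2 -> R0=(2,0,0) value=2
Op 2: inc R1 by 3 -> R1=(0,3,0) value=3
Op 3: inc R0 by 4 -> R0=(6,0,0) value=6
Op 4: merge R0<->R2 -> R0=(6,0,0) R2=(6,0,0)
Op 5: inc R0 by 1 -> R0=(7,0,0) value=7
Op 6: inc R0 by 3 -> R0=(10,0,0) value=10
Op 7: merge R2<->R0 -> R2=(10,0,0) R0=(10,0,0)
Op 8: merge R1<->R2 -> R1=(10,3,0) R2=(10,3,0)

Answer: 13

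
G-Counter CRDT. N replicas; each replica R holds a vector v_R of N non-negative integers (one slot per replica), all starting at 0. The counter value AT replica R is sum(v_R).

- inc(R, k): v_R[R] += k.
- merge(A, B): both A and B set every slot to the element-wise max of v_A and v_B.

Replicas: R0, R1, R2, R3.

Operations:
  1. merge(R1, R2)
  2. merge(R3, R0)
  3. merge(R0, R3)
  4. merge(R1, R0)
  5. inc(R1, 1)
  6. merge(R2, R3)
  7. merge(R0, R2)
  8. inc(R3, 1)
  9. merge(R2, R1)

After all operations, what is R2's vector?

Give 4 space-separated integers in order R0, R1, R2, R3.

Op 1: merge R1<->R2 -> R1=(0,0,0,0) R2=(0,0,0,0)
Op 2: merge R3<->R0 -> R3=(0,0,0,0) R0=(0,0,0,0)
Op 3: merge R0<->R3 -> R0=(0,0,0,0) R3=(0,0,0,0)
Op 4: merge R1<->R0 -> R1=(0,0,0,0) R0=(0,0,0,0)
Op 5: inc R1 by 1 -> R1=(0,1,0,0) value=1
Op 6: merge R2<->R3 -> R2=(0,0,0,0) R3=(0,0,0,0)
Op 7: merge R0<->R2 -> R0=(0,0,0,0) R2=(0,0,0,0)
Op 8: inc R3 by 1 -> R3=(0,0,0,1) value=1
Op 9: merge R2<->R1 -> R2=(0,1,0,0) R1=(0,1,0,0)

Answer: 0 1 0 0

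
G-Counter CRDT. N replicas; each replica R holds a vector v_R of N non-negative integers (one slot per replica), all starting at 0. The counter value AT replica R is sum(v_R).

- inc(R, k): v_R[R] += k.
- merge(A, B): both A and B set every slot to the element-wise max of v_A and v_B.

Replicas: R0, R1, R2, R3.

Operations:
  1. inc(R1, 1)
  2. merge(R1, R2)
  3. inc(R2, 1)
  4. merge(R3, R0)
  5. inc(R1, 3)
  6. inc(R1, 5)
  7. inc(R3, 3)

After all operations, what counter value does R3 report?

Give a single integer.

Answer: 3

Derivation:
Op 1: inc R1 by 1 -> R1=(0,1,0,0) value=1
Op 2: merge R1<->R2 -> R1=(0,1,0,0) R2=(0,1,0,0)
Op 3: inc R2 by 1 -> R2=(0,1,1,0) value=2
Op 4: merge R3<->R0 -> R3=(0,0,0,0) R0=(0,0,0,0)
Op 5: inc R1 by 3 -> R1=(0,4,0,0) value=4
Op 6: inc R1 by 5 -> R1=(0,9,0,0) value=9
Op 7: inc R3 by 3 -> R3=(0,0,0,3) value=3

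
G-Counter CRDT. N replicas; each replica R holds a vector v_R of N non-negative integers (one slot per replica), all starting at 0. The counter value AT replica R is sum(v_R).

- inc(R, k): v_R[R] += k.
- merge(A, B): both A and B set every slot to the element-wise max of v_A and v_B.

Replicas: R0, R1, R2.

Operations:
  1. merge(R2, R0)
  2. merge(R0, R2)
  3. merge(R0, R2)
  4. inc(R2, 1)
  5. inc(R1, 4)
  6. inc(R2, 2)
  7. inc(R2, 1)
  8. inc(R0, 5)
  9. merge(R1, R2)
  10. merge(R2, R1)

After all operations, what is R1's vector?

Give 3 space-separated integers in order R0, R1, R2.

Op 1: merge R2<->R0 -> R2=(0,0,0) R0=(0,0,0)
Op 2: merge R0<->R2 -> R0=(0,0,0) R2=(0,0,0)
Op 3: merge R0<->R2 -> R0=(0,0,0) R2=(0,0,0)
Op 4: inc R2 by 1 -> R2=(0,0,1) value=1
Op 5: inc R1 by 4 -> R1=(0,4,0) value=4
Op 6: inc R2 by 2 -> R2=(0,0,3) value=3
Op 7: inc R2 by 1 -> R2=(0,0,4) value=4
Op 8: inc R0 by 5 -> R0=(5,0,0) value=5
Op 9: merge R1<->R2 -> R1=(0,4,4) R2=(0,4,4)
Op 10: merge R2<->R1 -> R2=(0,4,4) R1=(0,4,4)

Answer: 0 4 4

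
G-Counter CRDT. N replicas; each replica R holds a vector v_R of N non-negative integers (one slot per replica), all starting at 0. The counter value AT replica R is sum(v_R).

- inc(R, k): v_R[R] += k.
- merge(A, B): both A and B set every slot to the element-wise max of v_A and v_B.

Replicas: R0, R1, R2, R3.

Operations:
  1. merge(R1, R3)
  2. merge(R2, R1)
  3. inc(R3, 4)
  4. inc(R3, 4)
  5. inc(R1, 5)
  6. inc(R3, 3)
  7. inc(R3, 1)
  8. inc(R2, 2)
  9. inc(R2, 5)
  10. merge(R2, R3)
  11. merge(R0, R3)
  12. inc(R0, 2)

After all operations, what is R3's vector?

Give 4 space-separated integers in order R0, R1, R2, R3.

Op 1: merge R1<->R3 -> R1=(0,0,0,0) R3=(0,0,0,0)
Op 2: merge R2<->R1 -> R2=(0,0,0,0) R1=(0,0,0,0)
Op 3: inc R3 by 4 -> R3=(0,0,0,4) value=4
Op 4: inc R3 by 4 -> R3=(0,0,0,8) value=8
Op 5: inc R1 by 5 -> R1=(0,5,0,0) value=5
Op 6: inc R3 by 3 -> R3=(0,0,0,11) value=11
Op 7: inc R3 by 1 -> R3=(0,0,0,12) value=12
Op 8: inc R2 by 2 -> R2=(0,0,2,0) value=2
Op 9: inc R2 by 5 -> R2=(0,0,7,0) value=7
Op 10: merge R2<->R3 -> R2=(0,0,7,12) R3=(0,0,7,12)
Op 11: merge R0<->R3 -> R0=(0,0,7,12) R3=(0,0,7,12)
Op 12: inc R0 by 2 -> R0=(2,0,7,12) value=21

Answer: 0 0 7 12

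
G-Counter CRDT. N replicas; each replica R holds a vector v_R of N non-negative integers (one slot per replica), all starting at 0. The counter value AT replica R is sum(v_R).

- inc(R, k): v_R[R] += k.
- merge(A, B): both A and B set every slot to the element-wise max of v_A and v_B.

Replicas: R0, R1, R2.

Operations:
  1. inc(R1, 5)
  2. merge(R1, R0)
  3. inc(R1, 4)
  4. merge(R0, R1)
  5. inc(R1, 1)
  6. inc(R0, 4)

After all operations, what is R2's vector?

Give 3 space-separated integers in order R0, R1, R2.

Op 1: inc R1 by 5 -> R1=(0,5,0) value=5
Op 2: merge R1<->R0 -> R1=(0,5,0) R0=(0,5,0)
Op 3: inc R1 by 4 -> R1=(0,9,0) value=9
Op 4: merge R0<->R1 -> R0=(0,9,0) R1=(0,9,0)
Op 5: inc R1 by 1 -> R1=(0,10,0) value=10
Op 6: inc R0 by 4 -> R0=(4,9,0) value=13

Answer: 0 0 0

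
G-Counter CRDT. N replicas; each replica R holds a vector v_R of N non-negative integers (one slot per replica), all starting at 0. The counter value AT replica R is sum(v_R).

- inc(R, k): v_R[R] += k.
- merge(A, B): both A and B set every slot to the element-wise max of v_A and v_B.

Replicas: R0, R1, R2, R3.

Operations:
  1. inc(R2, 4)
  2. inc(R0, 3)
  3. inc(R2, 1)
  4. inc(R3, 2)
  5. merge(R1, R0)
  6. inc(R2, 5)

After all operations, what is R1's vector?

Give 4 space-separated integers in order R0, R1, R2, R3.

Op 1: inc R2 by 4 -> R2=(0,0,4,0) value=4
Op 2: inc R0 by 3 -> R0=(3,0,0,0) value=3
Op 3: inc R2 by 1 -> R2=(0,0,5,0) value=5
Op 4: inc R3 by 2 -> R3=(0,0,0,2) value=2
Op 5: merge R1<->R0 -> R1=(3,0,0,0) R0=(3,0,0,0)
Op 6: inc R2 by 5 -> R2=(0,0,10,0) value=10

Answer: 3 0 0 0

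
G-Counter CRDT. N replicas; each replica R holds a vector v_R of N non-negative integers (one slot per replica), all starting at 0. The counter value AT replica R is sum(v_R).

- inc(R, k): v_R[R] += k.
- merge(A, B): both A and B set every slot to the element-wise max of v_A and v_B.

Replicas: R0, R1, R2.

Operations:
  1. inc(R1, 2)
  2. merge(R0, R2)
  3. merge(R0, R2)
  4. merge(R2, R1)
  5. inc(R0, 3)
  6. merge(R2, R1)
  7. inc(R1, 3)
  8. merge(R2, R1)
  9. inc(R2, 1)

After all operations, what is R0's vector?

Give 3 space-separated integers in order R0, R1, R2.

Op 1: inc R1 by 2 -> R1=(0,2,0) value=2
Op 2: merge R0<->R2 -> R0=(0,0,0) R2=(0,0,0)
Op 3: merge R0<->R2 -> R0=(0,0,0) R2=(0,0,0)
Op 4: merge R2<->R1 -> R2=(0,2,0) R1=(0,2,0)
Op 5: inc R0 by 3 -> R0=(3,0,0) value=3
Op 6: merge R2<->R1 -> R2=(0,2,0) R1=(0,2,0)
Op 7: inc R1 by 3 -> R1=(0,5,0) value=5
Op 8: merge R2<->R1 -> R2=(0,5,0) R1=(0,5,0)
Op 9: inc R2 by 1 -> R2=(0,5,1) value=6

Answer: 3 0 0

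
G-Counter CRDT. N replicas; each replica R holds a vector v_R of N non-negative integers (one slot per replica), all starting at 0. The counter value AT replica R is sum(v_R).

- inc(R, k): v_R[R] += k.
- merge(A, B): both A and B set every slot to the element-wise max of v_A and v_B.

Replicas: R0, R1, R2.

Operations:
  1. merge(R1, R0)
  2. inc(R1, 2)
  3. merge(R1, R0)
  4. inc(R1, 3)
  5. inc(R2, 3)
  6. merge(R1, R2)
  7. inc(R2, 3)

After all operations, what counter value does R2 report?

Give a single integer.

Answer: 11

Derivation:
Op 1: merge R1<->R0 -> R1=(0,0,0) R0=(0,0,0)
Op 2: inc R1 by 2 -> R1=(0,2,0) value=2
Op 3: merge R1<->R0 -> R1=(0,2,0) R0=(0,2,0)
Op 4: inc R1 by 3 -> R1=(0,5,0) value=5
Op 5: inc R2 by 3 -> R2=(0,0,3) value=3
Op 6: merge R1<->R2 -> R1=(0,5,3) R2=(0,5,3)
Op 7: inc R2 by 3 -> R2=(0,5,6) value=11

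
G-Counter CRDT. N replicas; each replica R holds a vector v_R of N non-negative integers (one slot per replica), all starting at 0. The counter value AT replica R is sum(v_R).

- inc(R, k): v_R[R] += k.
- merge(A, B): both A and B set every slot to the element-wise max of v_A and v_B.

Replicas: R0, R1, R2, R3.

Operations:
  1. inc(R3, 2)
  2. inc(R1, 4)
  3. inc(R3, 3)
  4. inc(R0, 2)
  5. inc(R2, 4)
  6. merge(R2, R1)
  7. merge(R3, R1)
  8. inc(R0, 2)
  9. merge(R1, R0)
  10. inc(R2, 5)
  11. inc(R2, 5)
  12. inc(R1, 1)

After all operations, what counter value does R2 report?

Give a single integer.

Op 1: inc R3 by 2 -> R3=(0,0,0,2) value=2
Op 2: inc R1 by 4 -> R1=(0,4,0,0) value=4
Op 3: inc R3 by 3 -> R3=(0,0,0,5) value=5
Op 4: inc R0 by 2 -> R0=(2,0,0,0) value=2
Op 5: inc R2 by 4 -> R2=(0,0,4,0) value=4
Op 6: merge R2<->R1 -> R2=(0,4,4,0) R1=(0,4,4,0)
Op 7: merge R3<->R1 -> R3=(0,4,4,5) R1=(0,4,4,5)
Op 8: inc R0 by 2 -> R0=(4,0,0,0) value=4
Op 9: merge R1<->R0 -> R1=(4,4,4,5) R0=(4,4,4,5)
Op 10: inc R2 by 5 -> R2=(0,4,9,0) value=13
Op 11: inc R2 by 5 -> R2=(0,4,14,0) value=18
Op 12: inc R1 by 1 -> R1=(4,5,4,5) value=18

Answer: 18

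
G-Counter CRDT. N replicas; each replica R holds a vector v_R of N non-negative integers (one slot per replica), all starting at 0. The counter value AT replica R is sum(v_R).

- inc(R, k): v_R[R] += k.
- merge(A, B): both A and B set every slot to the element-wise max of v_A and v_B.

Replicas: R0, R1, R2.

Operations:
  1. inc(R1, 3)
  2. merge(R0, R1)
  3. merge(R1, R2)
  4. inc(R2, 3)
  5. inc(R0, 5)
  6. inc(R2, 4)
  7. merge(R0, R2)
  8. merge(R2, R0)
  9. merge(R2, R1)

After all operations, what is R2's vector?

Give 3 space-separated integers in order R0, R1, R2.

Answer: 5 3 7

Derivation:
Op 1: inc R1 by 3 -> R1=(0,3,0) value=3
Op 2: merge R0<->R1 -> R0=(0,3,0) R1=(0,3,0)
Op 3: merge R1<->R2 -> R1=(0,3,0) R2=(0,3,0)
Op 4: inc R2 by 3 -> R2=(0,3,3) value=6
Op 5: inc R0 by 5 -> R0=(5,3,0) value=8
Op 6: inc R2 by 4 -> R2=(0,3,7) value=10
Op 7: merge R0<->R2 -> R0=(5,3,7) R2=(5,3,7)
Op 8: merge R2<->R0 -> R2=(5,3,7) R0=(5,3,7)
Op 9: merge R2<->R1 -> R2=(5,3,7) R1=(5,3,7)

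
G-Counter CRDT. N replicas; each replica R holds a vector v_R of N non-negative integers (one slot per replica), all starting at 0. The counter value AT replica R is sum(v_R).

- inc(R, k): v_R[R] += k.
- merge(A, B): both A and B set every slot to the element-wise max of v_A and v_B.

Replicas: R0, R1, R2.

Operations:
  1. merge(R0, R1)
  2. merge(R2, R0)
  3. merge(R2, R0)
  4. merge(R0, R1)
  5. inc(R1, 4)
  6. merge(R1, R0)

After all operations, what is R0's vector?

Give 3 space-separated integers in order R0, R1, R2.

Op 1: merge R0<->R1 -> R0=(0,0,0) R1=(0,0,0)
Op 2: merge R2<->R0 -> R2=(0,0,0) R0=(0,0,0)
Op 3: merge R2<->R0 -> R2=(0,0,0) R0=(0,0,0)
Op 4: merge R0<->R1 -> R0=(0,0,0) R1=(0,0,0)
Op 5: inc R1 by 4 -> R1=(0,4,0) value=4
Op 6: merge R1<->R0 -> R1=(0,4,0) R0=(0,4,0)

Answer: 0 4 0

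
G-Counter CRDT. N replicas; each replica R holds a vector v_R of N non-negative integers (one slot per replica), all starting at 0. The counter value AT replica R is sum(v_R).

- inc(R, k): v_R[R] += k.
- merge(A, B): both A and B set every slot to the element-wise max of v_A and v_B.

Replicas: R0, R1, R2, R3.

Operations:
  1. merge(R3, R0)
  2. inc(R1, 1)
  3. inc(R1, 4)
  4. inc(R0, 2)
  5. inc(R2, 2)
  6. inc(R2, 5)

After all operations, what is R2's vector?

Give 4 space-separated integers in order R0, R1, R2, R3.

Op 1: merge R3<->R0 -> R3=(0,0,0,0) R0=(0,0,0,0)
Op 2: inc R1 by 1 -> R1=(0,1,0,0) value=1
Op 3: inc R1 by 4 -> R1=(0,5,0,0) value=5
Op 4: inc R0 by 2 -> R0=(2,0,0,0) value=2
Op 5: inc R2 by 2 -> R2=(0,0,2,0) value=2
Op 6: inc R2 by 5 -> R2=(0,0,7,0) value=7

Answer: 0 0 7 0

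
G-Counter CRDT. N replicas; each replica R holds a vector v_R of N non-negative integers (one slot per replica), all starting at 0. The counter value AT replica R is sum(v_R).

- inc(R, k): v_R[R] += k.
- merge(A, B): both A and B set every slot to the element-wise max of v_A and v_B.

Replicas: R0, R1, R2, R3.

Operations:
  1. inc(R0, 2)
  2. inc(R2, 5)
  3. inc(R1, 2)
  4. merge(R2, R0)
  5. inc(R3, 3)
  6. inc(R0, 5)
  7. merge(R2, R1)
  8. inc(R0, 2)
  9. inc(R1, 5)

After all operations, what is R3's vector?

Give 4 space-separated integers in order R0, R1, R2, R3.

Op 1: inc R0 by 2 -> R0=(2,0,0,0) value=2
Op 2: inc R2 by 5 -> R2=(0,0,5,0) value=5
Op 3: inc R1 by 2 -> R1=(0,2,0,0) value=2
Op 4: merge R2<->R0 -> R2=(2,0,5,0) R0=(2,0,5,0)
Op 5: inc R3 by 3 -> R3=(0,0,0,3) value=3
Op 6: inc R0 by 5 -> R0=(7,0,5,0) value=12
Op 7: merge R2<->R1 -> R2=(2,2,5,0) R1=(2,2,5,0)
Op 8: inc R0 by 2 -> R0=(9,0,5,0) value=14
Op 9: inc R1 by 5 -> R1=(2,7,5,0) value=14

Answer: 0 0 0 3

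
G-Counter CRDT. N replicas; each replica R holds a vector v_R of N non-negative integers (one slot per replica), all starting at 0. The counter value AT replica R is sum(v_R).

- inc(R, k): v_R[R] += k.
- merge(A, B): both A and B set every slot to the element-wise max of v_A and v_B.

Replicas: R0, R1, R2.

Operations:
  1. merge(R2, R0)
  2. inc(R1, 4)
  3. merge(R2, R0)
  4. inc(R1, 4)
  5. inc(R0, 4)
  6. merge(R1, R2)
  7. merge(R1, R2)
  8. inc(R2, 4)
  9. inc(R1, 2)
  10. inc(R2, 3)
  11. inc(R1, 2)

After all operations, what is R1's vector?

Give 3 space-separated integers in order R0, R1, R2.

Answer: 0 12 0

Derivation:
Op 1: merge R2<->R0 -> R2=(0,0,0) R0=(0,0,0)
Op 2: inc R1 by 4 -> R1=(0,4,0) value=4
Op 3: merge R2<->R0 -> R2=(0,0,0) R0=(0,0,0)
Op 4: inc R1 by 4 -> R1=(0,8,0) value=8
Op 5: inc R0 by 4 -> R0=(4,0,0) value=4
Op 6: merge R1<->R2 -> R1=(0,8,0) R2=(0,8,0)
Op 7: merge R1<->R2 -> R1=(0,8,0) R2=(0,8,0)
Op 8: inc R2 by 4 -> R2=(0,8,4) value=12
Op 9: inc R1 by 2 -> R1=(0,10,0) value=10
Op 10: inc R2 by 3 -> R2=(0,8,7) value=15
Op 11: inc R1 by 2 -> R1=(0,12,0) value=12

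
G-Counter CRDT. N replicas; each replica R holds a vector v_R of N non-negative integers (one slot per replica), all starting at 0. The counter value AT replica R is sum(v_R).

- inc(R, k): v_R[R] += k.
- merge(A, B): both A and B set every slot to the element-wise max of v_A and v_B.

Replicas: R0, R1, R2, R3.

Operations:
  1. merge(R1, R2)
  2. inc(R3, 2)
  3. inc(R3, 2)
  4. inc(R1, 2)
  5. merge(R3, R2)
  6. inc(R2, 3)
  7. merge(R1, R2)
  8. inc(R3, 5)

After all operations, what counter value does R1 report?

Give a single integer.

Answer: 9

Derivation:
Op 1: merge R1<->R2 -> R1=(0,0,0,0) R2=(0,0,0,0)
Op 2: inc R3 by 2 -> R3=(0,0,0,2) value=2
Op 3: inc R3 by 2 -> R3=(0,0,0,4) value=4
Op 4: inc R1 by 2 -> R1=(0,2,0,0) value=2
Op 5: merge R3<->R2 -> R3=(0,0,0,4) R2=(0,0,0,4)
Op 6: inc R2 by 3 -> R2=(0,0,3,4) value=7
Op 7: merge R1<->R2 -> R1=(0,2,3,4) R2=(0,2,3,4)
Op 8: inc R3 by 5 -> R3=(0,0,0,9) value=9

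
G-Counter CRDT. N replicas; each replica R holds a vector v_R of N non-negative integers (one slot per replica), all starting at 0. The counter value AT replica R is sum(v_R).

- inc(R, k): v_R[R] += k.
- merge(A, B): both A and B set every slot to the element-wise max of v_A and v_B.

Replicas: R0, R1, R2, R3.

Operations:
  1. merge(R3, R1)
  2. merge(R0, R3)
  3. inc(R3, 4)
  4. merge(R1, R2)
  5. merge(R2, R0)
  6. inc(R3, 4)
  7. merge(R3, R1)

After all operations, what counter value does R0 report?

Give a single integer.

Answer: 0

Derivation:
Op 1: merge R3<->R1 -> R3=(0,0,0,0) R1=(0,0,0,0)
Op 2: merge R0<->R3 -> R0=(0,0,0,0) R3=(0,0,0,0)
Op 3: inc R3 by 4 -> R3=(0,0,0,4) value=4
Op 4: merge R1<->R2 -> R1=(0,0,0,0) R2=(0,0,0,0)
Op 5: merge R2<->R0 -> R2=(0,0,0,0) R0=(0,0,0,0)
Op 6: inc R3 by 4 -> R3=(0,0,0,8) value=8
Op 7: merge R3<->R1 -> R3=(0,0,0,8) R1=(0,0,0,8)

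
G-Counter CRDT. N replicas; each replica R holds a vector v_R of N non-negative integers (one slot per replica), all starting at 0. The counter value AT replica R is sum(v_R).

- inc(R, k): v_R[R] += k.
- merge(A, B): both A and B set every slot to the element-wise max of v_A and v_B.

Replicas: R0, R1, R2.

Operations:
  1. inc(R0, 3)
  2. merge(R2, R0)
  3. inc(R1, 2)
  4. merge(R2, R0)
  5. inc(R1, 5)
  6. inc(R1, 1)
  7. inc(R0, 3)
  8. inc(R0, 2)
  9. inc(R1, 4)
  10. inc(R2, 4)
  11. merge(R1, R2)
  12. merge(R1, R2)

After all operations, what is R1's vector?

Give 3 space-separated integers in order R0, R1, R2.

Op 1: inc R0 by 3 -> R0=(3,0,0) value=3
Op 2: merge R2<->R0 -> R2=(3,0,0) R0=(3,0,0)
Op 3: inc R1 by 2 -> R1=(0,2,0) value=2
Op 4: merge R2<->R0 -> R2=(3,0,0) R0=(3,0,0)
Op 5: inc R1 by 5 -> R1=(0,7,0) value=7
Op 6: inc R1 by 1 -> R1=(0,8,0) value=8
Op 7: inc R0 by 3 -> R0=(6,0,0) value=6
Op 8: inc R0 by 2 -> R0=(8,0,0) value=8
Op 9: inc R1 by 4 -> R1=(0,12,0) value=12
Op 10: inc R2 by 4 -> R2=(3,0,4) value=7
Op 11: merge R1<->R2 -> R1=(3,12,4) R2=(3,12,4)
Op 12: merge R1<->R2 -> R1=(3,12,4) R2=(3,12,4)

Answer: 3 12 4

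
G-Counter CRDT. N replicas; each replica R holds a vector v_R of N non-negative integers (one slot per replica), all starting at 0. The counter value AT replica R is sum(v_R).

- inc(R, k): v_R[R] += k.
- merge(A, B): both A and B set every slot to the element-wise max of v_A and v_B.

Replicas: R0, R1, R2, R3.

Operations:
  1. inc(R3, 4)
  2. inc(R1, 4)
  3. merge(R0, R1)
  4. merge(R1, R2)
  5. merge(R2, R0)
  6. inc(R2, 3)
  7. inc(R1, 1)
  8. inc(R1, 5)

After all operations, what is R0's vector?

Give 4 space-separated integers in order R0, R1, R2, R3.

Answer: 0 4 0 0

Derivation:
Op 1: inc R3 by 4 -> R3=(0,0,0,4) value=4
Op 2: inc R1 by 4 -> R1=(0,4,0,0) value=4
Op 3: merge R0<->R1 -> R0=(0,4,0,0) R1=(0,4,0,0)
Op 4: merge R1<->R2 -> R1=(0,4,0,0) R2=(0,4,0,0)
Op 5: merge R2<->R0 -> R2=(0,4,0,0) R0=(0,4,0,0)
Op 6: inc R2 by 3 -> R2=(0,4,3,0) value=7
Op 7: inc R1 by 1 -> R1=(0,5,0,0) value=5
Op 8: inc R1 by 5 -> R1=(0,10,0,0) value=10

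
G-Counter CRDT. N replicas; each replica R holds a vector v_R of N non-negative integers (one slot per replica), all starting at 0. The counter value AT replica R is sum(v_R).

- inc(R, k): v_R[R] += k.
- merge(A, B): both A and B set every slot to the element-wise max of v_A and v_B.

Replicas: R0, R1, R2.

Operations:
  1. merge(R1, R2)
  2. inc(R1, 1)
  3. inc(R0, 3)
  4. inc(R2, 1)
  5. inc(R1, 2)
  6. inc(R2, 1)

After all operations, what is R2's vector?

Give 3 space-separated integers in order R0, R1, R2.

Answer: 0 0 2

Derivation:
Op 1: merge R1<->R2 -> R1=(0,0,0) R2=(0,0,0)
Op 2: inc R1 by 1 -> R1=(0,1,0) value=1
Op 3: inc R0 by 3 -> R0=(3,0,0) value=3
Op 4: inc R2 by 1 -> R2=(0,0,1) value=1
Op 5: inc R1 by 2 -> R1=(0,3,0) value=3
Op 6: inc R2 by 1 -> R2=(0,0,2) value=2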